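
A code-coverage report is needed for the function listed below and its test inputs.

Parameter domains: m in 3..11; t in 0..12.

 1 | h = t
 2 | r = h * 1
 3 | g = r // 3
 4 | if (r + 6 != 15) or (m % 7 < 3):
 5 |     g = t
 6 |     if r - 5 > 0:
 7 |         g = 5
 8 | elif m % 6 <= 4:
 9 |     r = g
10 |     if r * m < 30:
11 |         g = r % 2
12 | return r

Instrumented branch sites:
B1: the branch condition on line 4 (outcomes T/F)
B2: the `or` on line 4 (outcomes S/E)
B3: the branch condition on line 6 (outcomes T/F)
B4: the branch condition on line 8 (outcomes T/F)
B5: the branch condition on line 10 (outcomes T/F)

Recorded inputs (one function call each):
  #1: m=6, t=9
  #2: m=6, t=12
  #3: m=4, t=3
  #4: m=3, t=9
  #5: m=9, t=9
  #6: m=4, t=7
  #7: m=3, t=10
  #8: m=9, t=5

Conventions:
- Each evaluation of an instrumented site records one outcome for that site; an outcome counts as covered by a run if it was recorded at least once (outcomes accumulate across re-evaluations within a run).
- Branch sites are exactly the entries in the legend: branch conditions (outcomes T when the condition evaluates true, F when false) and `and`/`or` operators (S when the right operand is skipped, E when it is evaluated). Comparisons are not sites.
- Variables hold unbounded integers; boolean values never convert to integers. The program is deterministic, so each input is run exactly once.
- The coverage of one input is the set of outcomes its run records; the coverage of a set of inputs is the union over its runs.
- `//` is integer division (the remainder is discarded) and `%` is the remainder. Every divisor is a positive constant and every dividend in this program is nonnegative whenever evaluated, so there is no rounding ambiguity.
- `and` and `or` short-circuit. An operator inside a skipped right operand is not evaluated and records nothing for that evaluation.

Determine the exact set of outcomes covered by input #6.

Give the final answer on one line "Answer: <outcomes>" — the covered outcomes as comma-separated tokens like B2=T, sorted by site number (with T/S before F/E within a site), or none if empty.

Tracing the run of input #6 (m=4, t=7):
  B2->S, B1->T, B3->T
collecting distinct outcomes: B1=T, B2=S, B3=T

Answer: B1=T, B2=S, B3=T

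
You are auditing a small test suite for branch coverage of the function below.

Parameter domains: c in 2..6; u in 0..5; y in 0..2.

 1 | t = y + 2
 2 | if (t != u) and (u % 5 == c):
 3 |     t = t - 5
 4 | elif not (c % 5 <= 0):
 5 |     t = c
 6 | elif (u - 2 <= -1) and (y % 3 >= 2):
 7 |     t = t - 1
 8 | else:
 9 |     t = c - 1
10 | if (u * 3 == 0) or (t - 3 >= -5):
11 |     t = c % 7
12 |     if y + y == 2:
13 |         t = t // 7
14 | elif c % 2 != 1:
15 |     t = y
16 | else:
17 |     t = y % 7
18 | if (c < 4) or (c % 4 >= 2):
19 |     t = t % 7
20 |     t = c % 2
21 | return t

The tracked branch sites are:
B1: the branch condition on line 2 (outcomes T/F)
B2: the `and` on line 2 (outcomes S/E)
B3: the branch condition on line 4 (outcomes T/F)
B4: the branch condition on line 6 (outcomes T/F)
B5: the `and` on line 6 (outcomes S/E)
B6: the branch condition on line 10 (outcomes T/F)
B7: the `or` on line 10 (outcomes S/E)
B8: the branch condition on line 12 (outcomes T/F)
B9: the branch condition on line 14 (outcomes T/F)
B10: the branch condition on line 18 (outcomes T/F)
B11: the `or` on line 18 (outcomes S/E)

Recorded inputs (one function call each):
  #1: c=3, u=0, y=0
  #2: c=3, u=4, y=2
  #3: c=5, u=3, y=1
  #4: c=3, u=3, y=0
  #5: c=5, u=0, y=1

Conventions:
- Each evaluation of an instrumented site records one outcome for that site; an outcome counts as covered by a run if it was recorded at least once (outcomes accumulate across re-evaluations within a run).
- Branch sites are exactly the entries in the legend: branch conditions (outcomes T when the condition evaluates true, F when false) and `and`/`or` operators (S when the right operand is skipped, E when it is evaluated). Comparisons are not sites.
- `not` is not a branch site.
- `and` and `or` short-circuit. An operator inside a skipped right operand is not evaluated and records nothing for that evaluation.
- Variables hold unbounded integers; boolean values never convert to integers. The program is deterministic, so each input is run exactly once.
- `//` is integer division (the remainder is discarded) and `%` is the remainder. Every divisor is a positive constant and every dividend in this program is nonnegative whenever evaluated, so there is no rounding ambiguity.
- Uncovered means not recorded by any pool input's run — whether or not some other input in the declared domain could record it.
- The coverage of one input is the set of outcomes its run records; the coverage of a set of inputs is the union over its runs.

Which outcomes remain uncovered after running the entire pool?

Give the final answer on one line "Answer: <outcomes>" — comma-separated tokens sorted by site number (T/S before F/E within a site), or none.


run #1 (c=3, u=0, y=0) runs B2->E, B1->F, B3->T, B7->S, B6->T, B8->F, B11->S, B10->T; records B1=F, B2=E, B3=T, B6=T, B7=S, B8=F, B10=T, B11=S
run #2 (c=3, u=4, y=2) runs B2->S, B1->F, B3->T, B7->E, B6->T, B8->F, B11->S, B10->T; records B1=F, B2=S, B3=T, B6=T, B7=E, B8=F, B10=T, B11=S
run #3 (c=5, u=3, y=1) runs B2->S, B1->F, B3->F, B5->S, B4->F, B7->E, B6->T, B8->T, B11->E, B10->F; records B1=F, B2=S, B3=F, B4=F, B5=S, B6=T, B7=E, B8=T, B10=F, B11=E
run #4 (c=3, u=3, y=0) runs B2->E, B1->T, B7->E, B6->F, B9->F, B11->S, B10->T; records B1=T, B2=E, B6=F, B7=E, B9=F, B10=T, B11=S
run #5 (c=5, u=0, y=1) runs B2->E, B1->F, B3->F, B5->E, B4->F, B7->S, B6->T, B8->T, B11->E, B10->F; records B1=F, B2=E, B3=F, B4=F, B5=E, B6=T, B7=S, B8=T, B10=F, B11=E
union over the pool: B1=T, B1=F, B2=S, B2=E, B3=T, B3=F, B4=F, B5=S, B5=E, B6=T, B6=F, B7=S, B7=E, B8=T, B8=F, B9=F, B10=T, B10=F, B11=S, B11=E
uncovered (2 of 22): B4=T, B9=T
Answer: B4=T, B9=T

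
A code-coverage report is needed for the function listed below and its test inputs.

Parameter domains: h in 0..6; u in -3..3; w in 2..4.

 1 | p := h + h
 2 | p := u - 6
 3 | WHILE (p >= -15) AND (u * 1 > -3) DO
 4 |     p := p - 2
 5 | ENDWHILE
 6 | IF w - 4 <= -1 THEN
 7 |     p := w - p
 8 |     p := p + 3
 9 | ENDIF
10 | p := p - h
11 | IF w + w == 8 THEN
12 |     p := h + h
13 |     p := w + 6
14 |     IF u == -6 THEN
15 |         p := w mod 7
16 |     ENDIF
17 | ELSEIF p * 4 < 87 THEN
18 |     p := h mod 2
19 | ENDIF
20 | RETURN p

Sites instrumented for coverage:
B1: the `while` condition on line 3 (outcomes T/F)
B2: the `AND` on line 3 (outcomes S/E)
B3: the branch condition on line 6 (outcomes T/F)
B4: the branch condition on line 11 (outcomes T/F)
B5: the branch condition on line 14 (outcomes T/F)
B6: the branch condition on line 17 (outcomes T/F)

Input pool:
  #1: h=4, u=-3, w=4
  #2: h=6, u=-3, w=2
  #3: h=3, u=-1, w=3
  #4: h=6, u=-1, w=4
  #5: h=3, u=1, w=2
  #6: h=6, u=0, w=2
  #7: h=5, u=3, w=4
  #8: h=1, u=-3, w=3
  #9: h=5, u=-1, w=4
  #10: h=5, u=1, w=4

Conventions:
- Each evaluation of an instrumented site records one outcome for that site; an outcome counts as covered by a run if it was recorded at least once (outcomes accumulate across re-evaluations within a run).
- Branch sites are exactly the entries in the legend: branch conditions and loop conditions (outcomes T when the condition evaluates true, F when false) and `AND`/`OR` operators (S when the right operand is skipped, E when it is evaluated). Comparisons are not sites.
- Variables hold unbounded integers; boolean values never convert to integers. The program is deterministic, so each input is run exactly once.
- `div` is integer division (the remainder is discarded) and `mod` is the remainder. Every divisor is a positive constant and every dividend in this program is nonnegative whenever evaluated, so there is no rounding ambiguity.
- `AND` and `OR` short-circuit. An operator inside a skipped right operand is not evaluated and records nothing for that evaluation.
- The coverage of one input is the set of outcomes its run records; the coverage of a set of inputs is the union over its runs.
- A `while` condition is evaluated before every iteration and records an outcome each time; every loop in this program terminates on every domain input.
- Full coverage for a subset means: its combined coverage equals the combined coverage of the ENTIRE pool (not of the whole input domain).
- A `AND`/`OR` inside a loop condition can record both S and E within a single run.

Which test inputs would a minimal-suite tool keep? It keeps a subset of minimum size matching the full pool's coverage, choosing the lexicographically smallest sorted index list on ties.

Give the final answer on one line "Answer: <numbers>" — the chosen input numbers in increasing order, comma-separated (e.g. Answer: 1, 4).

#1 (h=4, u=-3, w=4) -> B2->E, B1->F, B3->F, B4->T, B5->F; covered: B1=F, B2=E, B3=F, B4=T, B5=F
#2 (h=6, u=-3, w=2) -> B2->E, B1->F, B3->T, B4->F, B6->T; covered: B1=F, B2=E, B3=T, B4=F, B6=T
#3 (h=3, u=-1, w=3) -> B2->E, B1->T, B2->E, B1->T, B2->E, B1->T, B2->E, B1->T, B2->E, B1->T, B2->S, B1->F, B3->T, B4->F, ...; covered: B1=T, B1=F, B2=S, B2=E, B3=T, B4=F, B6=T
#4 (h=6, u=-1, w=4) -> B2->E, B1->T, B2->E, B1->T, B2->E, B1->T, B2->E, B1->T, B2->E, B1->T, B2->S, B1->F, B3->F, B4->T, ...; covered: B1=T, B1=F, B2=S, B2=E, B3=F, B4=T, B5=F
#5 (h=3, u=1, w=2) -> B2->E, B1->T, B2->E, B1->T, B2->E, B1->T, B2->E, B1->T, B2->E, B1->T, B2->E, B1->T, B2->S, B1->F, ...; covered: B1=T, B1=F, B2=S, B2=E, B3=T, B4=F, B6=T
#6 (h=6, u=0, w=2) -> B2->E, B1->T, B2->E, B1->T, B2->E, B1->T, B2->E, B1->T, B2->E, B1->T, B2->S, B1->F, B3->T, B4->F, ...; covered: B1=T, B1=F, B2=S, B2=E, B3=T, B4=F, B6=T
#7 (h=5, u=3, w=4) -> B2->E, B1->T, B2->E, B1->T, B2->E, B1->T, B2->E, B1->T, B2->E, B1->T, B2->E, B1->T, B2->E, B1->T, ...; covered: B1=T, B1=F, B2=S, B2=E, B3=F, B4=T, B5=F
#8 (h=1, u=-3, w=3) -> B2->E, B1->F, B3->T, B4->F, B6->T; covered: B1=F, B2=E, B3=T, B4=F, B6=T
#9 (h=5, u=-1, w=4) -> B2->E, B1->T, B2->E, B1->T, B2->E, B1->T, B2->E, B1->T, B2->E, B1->T, B2->S, B1->F, B3->F, B4->T, ...; covered: B1=T, B1=F, B2=S, B2=E, B3=F, B4=T, B5=F
#10 (h=5, u=1, w=4) -> B2->E, B1->T, B2->E, B1->T, B2->E, B1->T, B2->E, B1->T, B2->E, B1->T, B2->E, B1->T, B2->S, B1->F, ...; covered: B1=T, B1=F, B2=S, B2=E, B3=F, B4=T, B5=F
union over all inputs: B1=T, B1=F, B2=S, B2=E, B3=T, B3=F, B4=T, B4=F, B5=F, B6=T (10 outcomes)
every size-1 subset falls short of the 10 outcomes (best: 7/10)
at size 2, {1, 3} reaches all 10 outcomes; every lexicographically earlier size-2 subset fails

Answer: 1, 3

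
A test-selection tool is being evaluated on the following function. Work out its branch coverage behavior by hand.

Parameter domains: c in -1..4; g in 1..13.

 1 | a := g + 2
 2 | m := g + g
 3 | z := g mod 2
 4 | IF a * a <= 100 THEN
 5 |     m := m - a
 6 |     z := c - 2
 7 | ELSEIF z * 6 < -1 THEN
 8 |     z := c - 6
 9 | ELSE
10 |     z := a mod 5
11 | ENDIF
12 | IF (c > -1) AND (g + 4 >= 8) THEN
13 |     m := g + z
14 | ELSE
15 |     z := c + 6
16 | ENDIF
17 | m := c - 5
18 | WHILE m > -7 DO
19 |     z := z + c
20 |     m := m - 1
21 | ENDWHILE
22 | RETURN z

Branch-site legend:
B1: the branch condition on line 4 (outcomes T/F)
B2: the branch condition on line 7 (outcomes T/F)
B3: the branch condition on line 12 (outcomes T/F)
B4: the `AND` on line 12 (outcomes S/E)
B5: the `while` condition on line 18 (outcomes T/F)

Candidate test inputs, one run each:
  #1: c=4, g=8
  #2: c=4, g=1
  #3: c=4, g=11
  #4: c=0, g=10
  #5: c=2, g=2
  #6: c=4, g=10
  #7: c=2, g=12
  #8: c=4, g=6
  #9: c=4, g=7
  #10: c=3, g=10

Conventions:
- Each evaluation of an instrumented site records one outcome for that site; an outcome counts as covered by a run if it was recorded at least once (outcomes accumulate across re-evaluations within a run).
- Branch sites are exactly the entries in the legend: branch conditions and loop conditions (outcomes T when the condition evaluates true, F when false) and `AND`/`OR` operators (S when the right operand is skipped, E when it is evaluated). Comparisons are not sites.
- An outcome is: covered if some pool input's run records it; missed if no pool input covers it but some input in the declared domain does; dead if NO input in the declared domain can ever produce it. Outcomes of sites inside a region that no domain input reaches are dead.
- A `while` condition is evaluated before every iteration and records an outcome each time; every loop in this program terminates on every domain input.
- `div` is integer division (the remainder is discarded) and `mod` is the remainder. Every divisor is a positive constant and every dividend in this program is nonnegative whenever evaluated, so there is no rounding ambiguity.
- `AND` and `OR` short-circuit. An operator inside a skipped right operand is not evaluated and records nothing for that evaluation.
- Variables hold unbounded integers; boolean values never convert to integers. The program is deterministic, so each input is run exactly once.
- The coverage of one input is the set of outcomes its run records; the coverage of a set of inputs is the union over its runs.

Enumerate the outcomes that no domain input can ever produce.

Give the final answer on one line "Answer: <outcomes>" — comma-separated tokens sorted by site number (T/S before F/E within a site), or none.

running all 78 domain inputs and tallying outcomes:
  B2=T: zero occurrences over every domain input -> dead
  reachable outcomes have witnesses, e.g. B1=T (e.g. c=-1, g=1), B1=F (e.g. c=-1, g=9), B2=F (e.g. c=-1, g=9), B3=T (e.g. c=0, g=4)

Answer: B2=T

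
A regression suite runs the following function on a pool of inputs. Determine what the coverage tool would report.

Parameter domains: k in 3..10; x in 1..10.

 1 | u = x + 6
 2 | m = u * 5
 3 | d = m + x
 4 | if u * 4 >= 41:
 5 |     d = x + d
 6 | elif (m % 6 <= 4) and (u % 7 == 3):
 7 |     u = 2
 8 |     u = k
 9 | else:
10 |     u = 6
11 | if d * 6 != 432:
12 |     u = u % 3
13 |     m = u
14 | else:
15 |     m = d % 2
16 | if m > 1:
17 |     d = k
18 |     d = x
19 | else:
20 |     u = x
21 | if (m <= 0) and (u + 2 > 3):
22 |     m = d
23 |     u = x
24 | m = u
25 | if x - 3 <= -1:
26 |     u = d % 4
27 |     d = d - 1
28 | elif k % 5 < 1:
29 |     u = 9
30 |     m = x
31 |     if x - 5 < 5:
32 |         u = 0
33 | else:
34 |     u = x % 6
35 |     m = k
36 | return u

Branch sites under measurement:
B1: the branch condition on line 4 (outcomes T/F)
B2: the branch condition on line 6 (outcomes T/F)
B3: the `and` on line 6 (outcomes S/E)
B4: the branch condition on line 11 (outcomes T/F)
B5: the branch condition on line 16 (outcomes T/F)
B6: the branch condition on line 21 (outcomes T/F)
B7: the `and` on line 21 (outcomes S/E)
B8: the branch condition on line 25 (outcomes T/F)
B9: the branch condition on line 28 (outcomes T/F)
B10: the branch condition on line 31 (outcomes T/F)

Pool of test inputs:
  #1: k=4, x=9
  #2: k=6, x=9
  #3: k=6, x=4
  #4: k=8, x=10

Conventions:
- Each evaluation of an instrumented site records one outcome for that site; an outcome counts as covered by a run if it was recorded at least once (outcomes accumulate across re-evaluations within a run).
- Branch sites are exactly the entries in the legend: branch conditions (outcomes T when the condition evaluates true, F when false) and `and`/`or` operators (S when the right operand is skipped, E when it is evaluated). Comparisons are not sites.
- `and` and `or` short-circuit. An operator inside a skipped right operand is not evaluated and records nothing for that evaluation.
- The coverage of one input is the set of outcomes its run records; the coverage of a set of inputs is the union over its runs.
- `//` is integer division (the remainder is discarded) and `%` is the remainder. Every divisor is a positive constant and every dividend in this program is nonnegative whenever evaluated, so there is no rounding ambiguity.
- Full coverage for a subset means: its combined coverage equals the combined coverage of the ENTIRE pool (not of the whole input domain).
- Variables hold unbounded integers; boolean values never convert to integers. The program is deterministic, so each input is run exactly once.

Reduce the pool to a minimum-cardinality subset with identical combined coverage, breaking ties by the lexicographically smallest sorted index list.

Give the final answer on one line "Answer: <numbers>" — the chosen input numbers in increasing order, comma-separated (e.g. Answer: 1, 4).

run #1 (k=4, x=9) runs B1->T, B4->T, B5->F, B7->E, B6->T, B8->F, B9->F; records B1=T, B4=T, B5=F, B6=T, B7=E, B8=F, B9=F
run #2 (k=6, x=9) runs B1->T, B4->T, B5->F, B7->E, B6->T, B8->F, B9->F; records B1=T, B4=T, B5=F, B6=T, B7=E, B8=F, B9=F
run #3 (k=6, x=4) runs B1->F, B3->E, B2->T, B4->T, B5->F, B7->E, B6->T, B8->F, B9->F; records B1=F, B2=T, B3=E, B4=T, B5=F, B6=T, B7=E, B8=F, B9=F
run #4 (k=8, x=10) runs B1->T, B4->T, B5->F, B7->S, B6->F, B8->F, B9->F; records B1=T, B4=T, B5=F, B6=F, B7=S, B8=F, B9=F
pool-wide coverage (12 outcomes): B1=T, B1=F, B2=T, B3=E, B4=T, B5=F, B6=T, B6=F, B7=S, B7=E, B8=F, B9=F
checked all size-1 subsets: none covers 12 outcomes (max 9/12)
at size 2, {3, 4} reaches all 12 outcomes; every lexicographically earlier size-2 subset fails

Answer: 3, 4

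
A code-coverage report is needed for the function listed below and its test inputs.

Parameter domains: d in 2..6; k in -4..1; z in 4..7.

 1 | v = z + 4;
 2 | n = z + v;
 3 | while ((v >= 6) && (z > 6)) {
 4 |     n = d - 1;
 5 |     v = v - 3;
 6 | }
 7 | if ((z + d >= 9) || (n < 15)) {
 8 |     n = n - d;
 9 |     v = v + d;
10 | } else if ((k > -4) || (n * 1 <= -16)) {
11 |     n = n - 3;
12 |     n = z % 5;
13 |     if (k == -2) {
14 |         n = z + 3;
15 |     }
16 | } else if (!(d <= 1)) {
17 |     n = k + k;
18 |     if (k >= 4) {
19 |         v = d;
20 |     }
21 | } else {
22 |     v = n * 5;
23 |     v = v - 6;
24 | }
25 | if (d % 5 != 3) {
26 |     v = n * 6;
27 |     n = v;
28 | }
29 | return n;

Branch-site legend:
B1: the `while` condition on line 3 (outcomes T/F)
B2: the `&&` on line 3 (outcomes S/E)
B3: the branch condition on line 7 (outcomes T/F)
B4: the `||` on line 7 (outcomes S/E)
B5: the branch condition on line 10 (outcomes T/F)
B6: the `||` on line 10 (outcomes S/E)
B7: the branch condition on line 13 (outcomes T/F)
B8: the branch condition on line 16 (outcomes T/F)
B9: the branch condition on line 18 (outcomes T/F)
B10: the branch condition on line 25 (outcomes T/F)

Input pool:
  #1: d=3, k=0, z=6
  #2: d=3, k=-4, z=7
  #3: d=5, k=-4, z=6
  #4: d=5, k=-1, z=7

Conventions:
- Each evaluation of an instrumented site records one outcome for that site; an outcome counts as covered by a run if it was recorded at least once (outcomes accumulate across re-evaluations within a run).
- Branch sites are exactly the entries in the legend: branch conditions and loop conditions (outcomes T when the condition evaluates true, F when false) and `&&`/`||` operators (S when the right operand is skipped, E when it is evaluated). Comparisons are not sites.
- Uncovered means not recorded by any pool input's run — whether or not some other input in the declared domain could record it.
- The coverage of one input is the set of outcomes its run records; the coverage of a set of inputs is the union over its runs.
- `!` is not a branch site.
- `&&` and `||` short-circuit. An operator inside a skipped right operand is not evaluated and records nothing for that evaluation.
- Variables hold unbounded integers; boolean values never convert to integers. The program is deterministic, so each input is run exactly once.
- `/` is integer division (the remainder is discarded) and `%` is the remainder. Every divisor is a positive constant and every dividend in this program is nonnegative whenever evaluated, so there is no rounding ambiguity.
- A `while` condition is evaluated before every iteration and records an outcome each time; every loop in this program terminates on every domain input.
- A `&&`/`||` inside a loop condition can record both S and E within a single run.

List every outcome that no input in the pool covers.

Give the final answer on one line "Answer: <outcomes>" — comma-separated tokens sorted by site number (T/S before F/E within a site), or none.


input #1, d=3, k=0, z=6: outcomes B1=F, B2=E, B3=T, B4=S, B10=F
input #2, d=3, k=-4, z=7: outcomes B1=T, B1=F, B2=S, B2=E, B3=T, B4=S, B10=F
input #3, d=5, k=-4, z=6: outcomes B1=F, B2=E, B3=T, B4=S, B10=T
input #4, d=5, k=-1, z=7: outcomes B1=T, B1=F, B2=S, B2=E, B3=T, B4=S, B10=T
union over the pool: B1=T, B1=F, B2=S, B2=E, B3=T, B4=S, B10=T, B10=F
uncovered (12 of 20): B3=F, B4=E, B5=T, B5=F, B6=S, B6=E, B7=T, B7=F, B8=T, B8=F, B9=T, B9=F
Answer: B3=F, B4=E, B5=T, B5=F, B6=S, B6=E, B7=T, B7=F, B8=T, B8=F, B9=T, B9=F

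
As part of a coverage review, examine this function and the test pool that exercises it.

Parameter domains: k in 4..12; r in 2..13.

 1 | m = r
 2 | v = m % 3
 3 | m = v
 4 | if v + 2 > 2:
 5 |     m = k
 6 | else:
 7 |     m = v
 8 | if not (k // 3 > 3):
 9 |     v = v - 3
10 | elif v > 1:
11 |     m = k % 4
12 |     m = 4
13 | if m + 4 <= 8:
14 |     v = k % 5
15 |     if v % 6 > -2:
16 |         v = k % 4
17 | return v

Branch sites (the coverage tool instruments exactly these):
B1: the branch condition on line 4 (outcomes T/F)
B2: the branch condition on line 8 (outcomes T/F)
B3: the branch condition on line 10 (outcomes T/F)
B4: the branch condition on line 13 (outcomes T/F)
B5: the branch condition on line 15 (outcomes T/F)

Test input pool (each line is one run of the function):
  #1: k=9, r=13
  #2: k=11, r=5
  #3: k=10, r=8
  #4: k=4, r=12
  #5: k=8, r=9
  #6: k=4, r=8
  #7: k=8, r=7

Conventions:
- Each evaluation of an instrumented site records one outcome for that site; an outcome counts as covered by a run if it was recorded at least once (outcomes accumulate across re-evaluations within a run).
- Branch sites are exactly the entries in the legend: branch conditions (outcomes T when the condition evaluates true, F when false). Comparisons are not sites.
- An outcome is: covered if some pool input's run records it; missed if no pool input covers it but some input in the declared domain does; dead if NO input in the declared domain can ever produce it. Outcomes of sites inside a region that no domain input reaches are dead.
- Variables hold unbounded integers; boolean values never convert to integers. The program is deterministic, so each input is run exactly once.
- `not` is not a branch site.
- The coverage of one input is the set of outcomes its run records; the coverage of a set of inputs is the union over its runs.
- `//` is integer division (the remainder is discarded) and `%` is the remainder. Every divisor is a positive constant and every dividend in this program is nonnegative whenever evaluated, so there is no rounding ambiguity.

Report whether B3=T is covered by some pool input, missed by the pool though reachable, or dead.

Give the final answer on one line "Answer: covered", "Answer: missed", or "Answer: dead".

no pool input records B3=T
but domain input (k=12, r=2) does record it -> reachable, so missed

Answer: missed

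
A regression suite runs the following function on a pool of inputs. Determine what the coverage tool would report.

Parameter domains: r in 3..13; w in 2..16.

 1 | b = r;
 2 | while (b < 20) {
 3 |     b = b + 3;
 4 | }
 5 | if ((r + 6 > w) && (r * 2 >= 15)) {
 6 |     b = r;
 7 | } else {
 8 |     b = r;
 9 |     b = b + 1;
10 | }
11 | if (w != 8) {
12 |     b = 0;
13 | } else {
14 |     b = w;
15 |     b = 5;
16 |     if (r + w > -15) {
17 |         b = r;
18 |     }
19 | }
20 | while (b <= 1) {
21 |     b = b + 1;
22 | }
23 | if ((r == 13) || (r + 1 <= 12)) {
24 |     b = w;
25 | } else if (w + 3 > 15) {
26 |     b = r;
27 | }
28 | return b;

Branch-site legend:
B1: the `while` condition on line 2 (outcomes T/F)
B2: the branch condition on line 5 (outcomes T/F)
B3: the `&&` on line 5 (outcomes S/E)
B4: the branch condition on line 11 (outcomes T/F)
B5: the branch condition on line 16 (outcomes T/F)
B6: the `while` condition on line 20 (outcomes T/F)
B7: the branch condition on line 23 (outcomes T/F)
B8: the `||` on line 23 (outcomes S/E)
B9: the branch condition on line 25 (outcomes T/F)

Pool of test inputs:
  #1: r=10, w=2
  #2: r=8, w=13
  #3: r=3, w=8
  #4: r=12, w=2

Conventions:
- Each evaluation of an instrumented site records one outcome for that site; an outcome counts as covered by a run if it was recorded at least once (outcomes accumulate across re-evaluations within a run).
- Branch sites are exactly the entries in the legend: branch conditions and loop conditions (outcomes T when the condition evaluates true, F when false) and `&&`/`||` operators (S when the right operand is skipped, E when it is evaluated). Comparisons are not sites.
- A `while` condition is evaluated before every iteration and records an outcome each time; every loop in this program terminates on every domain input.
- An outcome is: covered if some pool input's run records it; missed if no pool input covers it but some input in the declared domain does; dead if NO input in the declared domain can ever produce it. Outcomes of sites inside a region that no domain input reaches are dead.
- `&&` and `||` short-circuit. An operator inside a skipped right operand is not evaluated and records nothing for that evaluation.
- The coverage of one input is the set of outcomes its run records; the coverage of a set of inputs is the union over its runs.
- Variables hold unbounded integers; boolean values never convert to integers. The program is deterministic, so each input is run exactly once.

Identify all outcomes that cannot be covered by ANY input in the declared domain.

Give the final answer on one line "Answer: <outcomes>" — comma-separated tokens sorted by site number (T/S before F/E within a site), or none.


running all 165 domain inputs and tallying outcomes:
  B5=F: no domain input ever produces it -> dead
  reachable outcomes have witnesses, e.g. B1=T (e.g. r=3, w=2), B1=F (e.g. r=3, w=2), B2=T (e.g. r=8, w=2), B2=F (e.g. r=3, w=2)
Answer: B5=F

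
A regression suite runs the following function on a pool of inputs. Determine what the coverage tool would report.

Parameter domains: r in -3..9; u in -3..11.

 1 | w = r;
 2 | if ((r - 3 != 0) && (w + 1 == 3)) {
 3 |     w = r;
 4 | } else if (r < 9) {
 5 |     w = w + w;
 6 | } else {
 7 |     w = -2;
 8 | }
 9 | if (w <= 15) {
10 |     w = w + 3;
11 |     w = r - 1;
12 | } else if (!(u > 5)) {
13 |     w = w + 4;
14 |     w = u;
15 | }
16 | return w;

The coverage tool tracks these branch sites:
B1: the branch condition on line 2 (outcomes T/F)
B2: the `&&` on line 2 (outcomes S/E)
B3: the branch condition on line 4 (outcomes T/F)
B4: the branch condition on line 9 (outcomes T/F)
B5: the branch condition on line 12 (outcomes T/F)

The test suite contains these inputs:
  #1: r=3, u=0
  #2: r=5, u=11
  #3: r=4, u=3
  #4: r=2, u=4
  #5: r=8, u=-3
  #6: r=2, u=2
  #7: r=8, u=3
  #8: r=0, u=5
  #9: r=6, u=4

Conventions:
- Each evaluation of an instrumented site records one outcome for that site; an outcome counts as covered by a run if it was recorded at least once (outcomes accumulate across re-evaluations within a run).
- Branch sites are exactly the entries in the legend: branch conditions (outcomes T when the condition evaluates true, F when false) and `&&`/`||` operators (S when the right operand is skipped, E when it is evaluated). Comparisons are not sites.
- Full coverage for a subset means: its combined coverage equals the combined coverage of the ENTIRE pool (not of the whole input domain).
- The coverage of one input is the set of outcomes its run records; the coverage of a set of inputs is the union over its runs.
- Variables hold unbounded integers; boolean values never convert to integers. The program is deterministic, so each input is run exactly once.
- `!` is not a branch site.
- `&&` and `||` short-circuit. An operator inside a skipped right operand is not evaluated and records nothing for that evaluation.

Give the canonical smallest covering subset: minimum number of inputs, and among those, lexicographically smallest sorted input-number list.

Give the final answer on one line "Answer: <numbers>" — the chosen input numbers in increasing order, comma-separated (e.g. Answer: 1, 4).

#1 (r=3, u=0) -> covered: B1=F, B2=S, B3=T, B4=T
#2 (r=5, u=11) -> covered: B1=F, B2=E, B3=T, B4=T
#3 (r=4, u=3) -> covered: B1=F, B2=E, B3=T, B4=T
#4 (r=2, u=4) -> covered: B1=T, B2=E, B4=T
#5 (r=8, u=-3) -> covered: B1=F, B2=E, B3=T, B4=F, B5=T
#6 (r=2, u=2) -> covered: B1=T, B2=E, B4=T
#7 (r=8, u=3) -> covered: B1=F, B2=E, B3=T, B4=F, B5=T
#8 (r=0, u=5) -> covered: B1=F, B2=E, B3=T, B4=T
#9 (r=6, u=4) -> covered: B1=F, B2=E, B3=T, B4=T
the full pool covers 8 outcomes: B1=T, B1=F, B2=S, B2=E, B3=T, B4=T, B4=F, B5=T
every size-1 subset falls short of the 8 outcomes (best: 5/8)
every size-2 subset falls short of the 8 outcomes (best: 7/8)
size 3: inputs {1, 4, 5} cover all 8 outcomes, and no lexicographically smaller subset of this size does

Answer: 1, 4, 5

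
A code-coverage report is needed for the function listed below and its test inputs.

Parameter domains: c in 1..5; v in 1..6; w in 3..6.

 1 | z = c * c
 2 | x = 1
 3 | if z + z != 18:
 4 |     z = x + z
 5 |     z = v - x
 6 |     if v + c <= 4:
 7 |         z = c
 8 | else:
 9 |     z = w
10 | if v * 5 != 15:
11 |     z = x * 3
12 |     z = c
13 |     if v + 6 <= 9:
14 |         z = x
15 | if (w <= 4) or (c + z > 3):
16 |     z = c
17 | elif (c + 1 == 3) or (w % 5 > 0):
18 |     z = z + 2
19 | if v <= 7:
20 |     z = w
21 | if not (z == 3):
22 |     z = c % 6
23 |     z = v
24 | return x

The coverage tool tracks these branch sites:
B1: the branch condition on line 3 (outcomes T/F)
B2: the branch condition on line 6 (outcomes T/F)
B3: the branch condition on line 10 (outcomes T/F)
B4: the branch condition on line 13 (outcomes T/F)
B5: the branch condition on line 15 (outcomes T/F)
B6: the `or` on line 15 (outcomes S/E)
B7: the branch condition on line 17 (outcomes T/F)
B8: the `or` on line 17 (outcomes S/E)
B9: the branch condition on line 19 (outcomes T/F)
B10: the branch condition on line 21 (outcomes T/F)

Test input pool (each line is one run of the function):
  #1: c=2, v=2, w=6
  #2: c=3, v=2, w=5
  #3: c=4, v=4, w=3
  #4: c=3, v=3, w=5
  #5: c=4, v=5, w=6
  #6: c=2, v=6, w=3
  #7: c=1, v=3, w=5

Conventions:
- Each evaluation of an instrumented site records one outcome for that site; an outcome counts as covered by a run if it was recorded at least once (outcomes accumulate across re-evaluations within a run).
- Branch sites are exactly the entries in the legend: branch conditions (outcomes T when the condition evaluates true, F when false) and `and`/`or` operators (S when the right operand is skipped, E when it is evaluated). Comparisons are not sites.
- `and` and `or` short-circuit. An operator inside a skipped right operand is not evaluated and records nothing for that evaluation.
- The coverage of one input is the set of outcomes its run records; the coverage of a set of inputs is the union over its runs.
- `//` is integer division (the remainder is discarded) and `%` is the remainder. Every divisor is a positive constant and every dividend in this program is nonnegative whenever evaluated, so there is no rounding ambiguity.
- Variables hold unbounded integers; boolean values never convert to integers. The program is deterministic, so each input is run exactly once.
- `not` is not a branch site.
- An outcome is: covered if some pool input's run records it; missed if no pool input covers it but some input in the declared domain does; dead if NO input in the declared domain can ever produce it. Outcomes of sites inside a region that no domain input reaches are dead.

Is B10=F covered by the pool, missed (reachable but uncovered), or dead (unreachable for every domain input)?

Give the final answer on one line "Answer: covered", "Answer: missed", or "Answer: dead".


B10=F is recorded by pool input(s) 3, 6 -> covered
Answer: covered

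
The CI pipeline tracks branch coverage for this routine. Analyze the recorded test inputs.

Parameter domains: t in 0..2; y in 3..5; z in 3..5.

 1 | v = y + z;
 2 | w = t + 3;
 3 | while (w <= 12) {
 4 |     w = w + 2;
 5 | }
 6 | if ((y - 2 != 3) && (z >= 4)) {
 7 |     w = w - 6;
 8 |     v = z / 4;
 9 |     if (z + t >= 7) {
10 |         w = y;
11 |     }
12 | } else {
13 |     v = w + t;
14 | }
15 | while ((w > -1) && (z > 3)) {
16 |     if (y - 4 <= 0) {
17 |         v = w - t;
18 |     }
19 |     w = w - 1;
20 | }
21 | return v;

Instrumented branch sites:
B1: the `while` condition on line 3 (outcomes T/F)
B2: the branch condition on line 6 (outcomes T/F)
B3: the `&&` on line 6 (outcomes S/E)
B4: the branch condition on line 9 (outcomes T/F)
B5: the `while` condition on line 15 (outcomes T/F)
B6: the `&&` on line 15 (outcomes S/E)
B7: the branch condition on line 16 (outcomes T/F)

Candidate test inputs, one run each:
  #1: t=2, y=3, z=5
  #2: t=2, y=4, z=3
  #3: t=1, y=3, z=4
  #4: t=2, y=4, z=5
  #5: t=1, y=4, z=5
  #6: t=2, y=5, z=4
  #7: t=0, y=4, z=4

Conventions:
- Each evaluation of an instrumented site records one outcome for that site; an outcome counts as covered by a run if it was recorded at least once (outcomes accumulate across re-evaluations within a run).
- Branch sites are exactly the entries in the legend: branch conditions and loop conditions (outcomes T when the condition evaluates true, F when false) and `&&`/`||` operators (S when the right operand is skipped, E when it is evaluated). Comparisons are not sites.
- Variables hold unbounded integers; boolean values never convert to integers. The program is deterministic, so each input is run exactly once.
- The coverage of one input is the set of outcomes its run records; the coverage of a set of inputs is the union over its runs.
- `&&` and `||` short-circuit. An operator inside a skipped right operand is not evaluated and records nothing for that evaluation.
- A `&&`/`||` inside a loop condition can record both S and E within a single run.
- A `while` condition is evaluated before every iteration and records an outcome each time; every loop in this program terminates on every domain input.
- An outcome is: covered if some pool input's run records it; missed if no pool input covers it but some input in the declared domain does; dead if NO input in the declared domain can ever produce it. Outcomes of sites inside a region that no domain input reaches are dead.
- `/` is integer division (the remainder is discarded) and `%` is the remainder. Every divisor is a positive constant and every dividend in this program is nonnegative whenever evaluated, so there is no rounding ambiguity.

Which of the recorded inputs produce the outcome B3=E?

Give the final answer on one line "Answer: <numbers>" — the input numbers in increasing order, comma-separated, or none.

input #1 (t=2, y=3, z=5): covers B3=E
input #2 (t=2, y=4, z=3): covers B3=E
input #3 (t=1, y=3, z=4): covers B3=E
input #4 (t=2, y=4, z=5): covers B3=E
input #5 (t=1, y=4, z=5): covers B3=E
input #6 (t=2, y=5, z=4): misses B3=E
input #7 (t=0, y=4, z=4): covers B3=E

Answer: 1, 2, 3, 4, 5, 7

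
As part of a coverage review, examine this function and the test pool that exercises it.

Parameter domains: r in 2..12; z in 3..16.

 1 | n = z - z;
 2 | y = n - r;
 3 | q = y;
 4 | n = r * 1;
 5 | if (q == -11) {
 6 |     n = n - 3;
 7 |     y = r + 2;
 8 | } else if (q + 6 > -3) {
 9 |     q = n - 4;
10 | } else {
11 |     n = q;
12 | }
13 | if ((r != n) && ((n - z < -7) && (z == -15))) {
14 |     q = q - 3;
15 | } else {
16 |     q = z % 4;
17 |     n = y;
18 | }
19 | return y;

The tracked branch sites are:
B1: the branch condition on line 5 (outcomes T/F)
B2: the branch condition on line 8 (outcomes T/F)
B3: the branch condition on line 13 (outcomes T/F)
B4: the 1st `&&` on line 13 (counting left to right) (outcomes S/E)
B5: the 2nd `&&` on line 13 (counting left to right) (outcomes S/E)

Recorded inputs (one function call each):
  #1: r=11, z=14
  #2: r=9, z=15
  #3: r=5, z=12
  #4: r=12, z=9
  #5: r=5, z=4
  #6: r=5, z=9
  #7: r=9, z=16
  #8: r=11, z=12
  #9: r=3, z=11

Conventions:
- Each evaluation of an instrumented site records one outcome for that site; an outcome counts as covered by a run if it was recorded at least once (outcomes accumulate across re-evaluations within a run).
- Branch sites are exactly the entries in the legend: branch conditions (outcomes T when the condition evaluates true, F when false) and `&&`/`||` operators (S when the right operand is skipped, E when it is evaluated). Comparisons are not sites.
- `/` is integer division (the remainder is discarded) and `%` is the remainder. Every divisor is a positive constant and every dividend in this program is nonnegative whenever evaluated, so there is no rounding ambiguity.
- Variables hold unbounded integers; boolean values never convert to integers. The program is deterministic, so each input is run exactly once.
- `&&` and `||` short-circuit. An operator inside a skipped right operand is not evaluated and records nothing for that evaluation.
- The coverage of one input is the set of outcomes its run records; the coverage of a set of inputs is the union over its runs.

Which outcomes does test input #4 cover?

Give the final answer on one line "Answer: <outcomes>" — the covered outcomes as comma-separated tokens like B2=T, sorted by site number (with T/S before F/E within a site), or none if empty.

Running input #4 (r=12, z=9), event by event:
  B1->F, B2->F, B4->E, B5->E, B3->F
deduplicating events, the covered set is: B1=F, B2=F, B3=F, B4=E, B5=E

Answer: B1=F, B2=F, B3=F, B4=E, B5=E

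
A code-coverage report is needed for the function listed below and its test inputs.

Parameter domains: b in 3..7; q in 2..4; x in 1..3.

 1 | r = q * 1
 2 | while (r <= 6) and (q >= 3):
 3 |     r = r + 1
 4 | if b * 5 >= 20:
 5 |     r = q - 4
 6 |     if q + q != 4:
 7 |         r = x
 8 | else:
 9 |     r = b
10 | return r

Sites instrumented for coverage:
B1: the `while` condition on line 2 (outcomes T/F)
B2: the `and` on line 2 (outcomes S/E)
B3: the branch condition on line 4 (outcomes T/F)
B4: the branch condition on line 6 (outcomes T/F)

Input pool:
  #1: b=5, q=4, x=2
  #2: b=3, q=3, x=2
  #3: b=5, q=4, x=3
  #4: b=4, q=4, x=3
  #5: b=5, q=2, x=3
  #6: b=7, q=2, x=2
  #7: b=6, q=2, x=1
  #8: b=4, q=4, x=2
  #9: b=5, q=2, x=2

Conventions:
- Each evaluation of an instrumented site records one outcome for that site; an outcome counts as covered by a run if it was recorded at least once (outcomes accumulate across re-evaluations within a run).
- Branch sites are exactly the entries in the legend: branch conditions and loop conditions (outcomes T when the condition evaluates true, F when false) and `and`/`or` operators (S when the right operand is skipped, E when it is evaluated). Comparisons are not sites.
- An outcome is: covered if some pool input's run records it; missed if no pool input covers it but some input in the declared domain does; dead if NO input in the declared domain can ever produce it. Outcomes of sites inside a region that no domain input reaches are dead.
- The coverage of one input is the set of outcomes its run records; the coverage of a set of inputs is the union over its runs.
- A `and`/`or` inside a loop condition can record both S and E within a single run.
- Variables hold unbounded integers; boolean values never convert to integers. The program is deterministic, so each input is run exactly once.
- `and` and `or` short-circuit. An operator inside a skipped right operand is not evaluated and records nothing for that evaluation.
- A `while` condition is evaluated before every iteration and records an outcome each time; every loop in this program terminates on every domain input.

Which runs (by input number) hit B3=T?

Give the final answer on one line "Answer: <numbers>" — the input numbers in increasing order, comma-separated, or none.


input #1 (b=5, q=4, x=2): hits B3=T
input #2 (b=3, q=3, x=2): never hits B3=T
input #3 (b=5, q=4, x=3): hits B3=T
input #4 (b=4, q=4, x=3): hits B3=T
input #5 (b=5, q=2, x=3): hits B3=T
input #6 (b=7, q=2, x=2): hits B3=T
input #7 (b=6, q=2, x=1): hits B3=T
input #8 (b=4, q=4, x=2): hits B3=T
input #9 (b=5, q=2, x=2): hits B3=T
Answer: 1, 3, 4, 5, 6, 7, 8, 9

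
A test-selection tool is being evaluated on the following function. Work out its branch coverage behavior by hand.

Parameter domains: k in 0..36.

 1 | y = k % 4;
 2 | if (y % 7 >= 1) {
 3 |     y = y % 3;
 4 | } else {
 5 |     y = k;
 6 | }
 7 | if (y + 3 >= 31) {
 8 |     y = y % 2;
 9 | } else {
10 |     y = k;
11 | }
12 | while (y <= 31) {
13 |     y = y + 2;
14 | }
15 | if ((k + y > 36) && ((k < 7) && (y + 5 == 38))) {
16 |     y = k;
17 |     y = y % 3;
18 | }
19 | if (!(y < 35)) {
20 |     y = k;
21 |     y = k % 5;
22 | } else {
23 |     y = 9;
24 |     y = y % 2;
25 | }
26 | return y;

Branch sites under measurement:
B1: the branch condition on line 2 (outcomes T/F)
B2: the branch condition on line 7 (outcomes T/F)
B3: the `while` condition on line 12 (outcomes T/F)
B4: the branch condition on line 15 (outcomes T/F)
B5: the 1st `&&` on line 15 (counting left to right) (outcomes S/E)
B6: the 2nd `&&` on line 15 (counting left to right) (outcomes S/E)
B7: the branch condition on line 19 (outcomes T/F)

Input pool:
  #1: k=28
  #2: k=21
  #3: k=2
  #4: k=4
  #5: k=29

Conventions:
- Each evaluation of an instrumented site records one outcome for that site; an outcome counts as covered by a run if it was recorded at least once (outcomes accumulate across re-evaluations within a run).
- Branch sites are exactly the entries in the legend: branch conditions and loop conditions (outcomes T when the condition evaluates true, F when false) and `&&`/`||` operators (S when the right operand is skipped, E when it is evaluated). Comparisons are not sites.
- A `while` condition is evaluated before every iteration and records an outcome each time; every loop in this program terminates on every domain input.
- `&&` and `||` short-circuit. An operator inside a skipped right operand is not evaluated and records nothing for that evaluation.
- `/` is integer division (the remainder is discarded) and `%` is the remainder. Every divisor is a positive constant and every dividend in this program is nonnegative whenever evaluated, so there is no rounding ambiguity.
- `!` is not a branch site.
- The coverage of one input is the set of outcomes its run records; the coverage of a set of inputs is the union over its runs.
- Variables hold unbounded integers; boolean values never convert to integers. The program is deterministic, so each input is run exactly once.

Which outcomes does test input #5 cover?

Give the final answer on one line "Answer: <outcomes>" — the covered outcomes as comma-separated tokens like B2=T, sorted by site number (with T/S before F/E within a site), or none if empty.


Running input #5 (k=29), event by event:
  B1->T, B2->F, B3->T, B3->T, B3->F, B5->E, B6->S, B4->F, B7->F
deduplicating events, the covered set is: B1=T, B2=F, B3=T, B3=F, B4=F, B5=E, B6=S, B7=F
Answer: B1=T, B2=F, B3=T, B3=F, B4=F, B5=E, B6=S, B7=F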